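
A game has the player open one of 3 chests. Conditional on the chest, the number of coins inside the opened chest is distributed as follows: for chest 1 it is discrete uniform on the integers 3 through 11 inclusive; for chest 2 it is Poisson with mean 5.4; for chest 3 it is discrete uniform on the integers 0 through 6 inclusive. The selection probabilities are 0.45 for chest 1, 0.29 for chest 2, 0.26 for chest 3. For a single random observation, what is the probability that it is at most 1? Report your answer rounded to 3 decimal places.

Conditional on each chest, P(X ≤ 1): 1: 0; 2: 0.0289061; 3: 0.285714.
By total probability, P(X ≤ 1) = 0.45·0 + 0.29·0.0289061 + 0.26·0.285714 = 0.0826685.

0.083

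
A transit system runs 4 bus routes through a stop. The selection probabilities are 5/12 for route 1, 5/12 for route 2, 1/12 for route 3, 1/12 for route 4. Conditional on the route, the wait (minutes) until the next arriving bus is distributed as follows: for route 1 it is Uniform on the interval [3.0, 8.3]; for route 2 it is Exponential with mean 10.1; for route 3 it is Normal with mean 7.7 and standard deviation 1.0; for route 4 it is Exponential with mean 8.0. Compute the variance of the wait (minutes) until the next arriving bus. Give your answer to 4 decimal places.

53.0255

Per component, 1: μ=5.65, E[X²]=34.2633; 2: μ=10.1, E[X²]=204.02; 3: μ=7.7, E[X²]=60.29; 4: μ=8, E[X²]=128.
E[X] = 0.416667·5.65 + 0.416667·10.1 + 0.0833333·7.7 + 0.0833333·8 = 7.87083.
E[X²] = 0.416667·34.2633 + 0.416667·204.02 + 0.0833333·60.29 + 0.0833333·128 = 114.976.
Var(X) = E[X²] − (E[X])² = 114.976 − 61.95 = 53.0255.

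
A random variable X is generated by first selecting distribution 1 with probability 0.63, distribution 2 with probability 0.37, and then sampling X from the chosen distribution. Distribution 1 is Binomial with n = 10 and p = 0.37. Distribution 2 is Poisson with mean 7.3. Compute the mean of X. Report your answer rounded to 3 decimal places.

5.032

Component means — 1: 3.7; 2: 7.3.
E[X] = 0.63·3.7 + 0.37·7.3 = 5.032.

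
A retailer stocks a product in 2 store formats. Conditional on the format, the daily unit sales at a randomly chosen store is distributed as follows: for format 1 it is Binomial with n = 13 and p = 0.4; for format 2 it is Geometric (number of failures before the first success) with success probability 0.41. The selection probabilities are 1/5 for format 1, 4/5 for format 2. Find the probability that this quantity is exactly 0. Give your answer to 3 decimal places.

0.328

Conditional on each format, P(X = 0): 1: 0.00130607; 2: 0.41.
By total probability, P(X = 0) = 0.2·0.00130607 + 0.8·0.41 = 0.328261.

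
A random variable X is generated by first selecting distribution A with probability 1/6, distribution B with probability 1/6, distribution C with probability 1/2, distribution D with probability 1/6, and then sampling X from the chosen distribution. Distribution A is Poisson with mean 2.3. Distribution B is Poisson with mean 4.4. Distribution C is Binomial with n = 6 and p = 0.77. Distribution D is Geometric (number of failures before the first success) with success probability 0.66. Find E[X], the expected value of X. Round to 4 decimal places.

Component means — A: 2.3; B: 4.4; C: 4.62; D: 0.515152.
E[X] = 0.166667·2.3 + 0.166667·4.4 + 0.5·4.62 + 0.166667·0.515152 = 3.51253.

3.5125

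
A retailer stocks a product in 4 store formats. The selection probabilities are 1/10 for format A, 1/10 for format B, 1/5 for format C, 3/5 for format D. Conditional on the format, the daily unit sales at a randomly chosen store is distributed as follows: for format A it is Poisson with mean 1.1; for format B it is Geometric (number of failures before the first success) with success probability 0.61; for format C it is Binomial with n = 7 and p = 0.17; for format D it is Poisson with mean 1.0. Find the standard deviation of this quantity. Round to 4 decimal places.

Per component, A: μ=1.1, E[X²]=2.31; B: μ=0.639344, E[X²]=1.45687; C: μ=1.19, E[X²]=2.4038; D: μ=1, E[X²]=2.
E[X] = 0.1·1.1 + 0.1·0.639344 + 0.2·1.19 + 0.6·1 = 1.01193.
E[X²] = 0.1·2.31 + 0.1·1.45687 + 0.2·2.4038 + 0.6·2 = 2.05745.
Var(X) = E[X²] − (E[X])² = 2.05745 − 1.02401 = 1.03344.
SD(X) = √1.03344 = 1.01658.

1.0166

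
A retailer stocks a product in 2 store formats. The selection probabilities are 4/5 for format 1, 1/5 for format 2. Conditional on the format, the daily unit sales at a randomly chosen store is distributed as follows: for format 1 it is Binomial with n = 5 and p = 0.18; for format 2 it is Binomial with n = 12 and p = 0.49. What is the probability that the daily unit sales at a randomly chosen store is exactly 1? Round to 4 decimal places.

0.3262

Conditional on each format, P(X = 1): 1: 0.40691; 2: 0.00356984.
By total probability, P(X = 1) = 0.8·0.40691 + 0.2·0.00356984 = 0.326242.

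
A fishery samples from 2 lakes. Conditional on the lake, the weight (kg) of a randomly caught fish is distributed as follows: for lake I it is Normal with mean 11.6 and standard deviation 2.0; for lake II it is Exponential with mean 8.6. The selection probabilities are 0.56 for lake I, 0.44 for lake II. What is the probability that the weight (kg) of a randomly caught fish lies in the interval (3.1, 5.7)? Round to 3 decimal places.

Conditional on each lake, P(3.1 < X < 5.7): I: 0.00157818; II: 0.181941.
By total probability, P(3.1 < X < 5.7) = 0.56·0.00157818 + 0.44·0.181941 = 0.0809378.

0.081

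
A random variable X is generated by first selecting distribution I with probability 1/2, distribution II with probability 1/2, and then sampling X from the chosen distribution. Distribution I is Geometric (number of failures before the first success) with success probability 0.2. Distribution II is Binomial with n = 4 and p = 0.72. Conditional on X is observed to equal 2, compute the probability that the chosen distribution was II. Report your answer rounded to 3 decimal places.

0.656

Likelihoods P(X=2 | ·): I: 0.128; II: 0.243855.
Posterior ∝ prior × likelihood. Numerator for II: 0.5·0.243855 = 0.121928.
Normalizing constant: 0.5·0.128 + 0.5·0.243855 = 0.185928.
P(II | observation) = 0.121928 / 0.185928 = 0.65578.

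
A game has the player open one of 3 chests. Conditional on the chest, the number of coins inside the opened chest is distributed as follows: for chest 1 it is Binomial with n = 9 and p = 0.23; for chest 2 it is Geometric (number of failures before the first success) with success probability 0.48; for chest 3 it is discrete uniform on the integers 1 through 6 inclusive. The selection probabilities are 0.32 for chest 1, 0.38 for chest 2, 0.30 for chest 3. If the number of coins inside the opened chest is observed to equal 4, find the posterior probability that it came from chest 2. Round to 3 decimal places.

Likelihoods P(X=4 | ·): 1: 0.0954411; 2: 0.0350958; 3: 0.166667.
Posterior ∝ prior × likelihood. Numerator for 2: 0.38·0.0350958 = 0.0133364.
Normalizing constant: 0.32·0.0954411 + 0.38·0.0350958 + 0.3·0.166667 = 0.0938775.
P(2 | observation) = 0.0133364 / 0.0938775 = 0.142062.

0.142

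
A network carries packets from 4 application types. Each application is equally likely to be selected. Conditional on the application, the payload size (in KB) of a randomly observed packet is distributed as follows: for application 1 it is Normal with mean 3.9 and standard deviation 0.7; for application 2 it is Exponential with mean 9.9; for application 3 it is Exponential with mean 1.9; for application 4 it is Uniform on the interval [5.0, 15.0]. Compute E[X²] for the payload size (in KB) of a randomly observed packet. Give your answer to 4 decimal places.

81.8183

For each component E[X²] = Var + (mean)², giving 1: 15.7; 2: 196.02; 3: 7.22; 4: 108.333.
Overall E[X²] = 0.25·15.7 + 0.25·196.02 + 0.25·7.22 + 0.25·108.333 = 81.8183.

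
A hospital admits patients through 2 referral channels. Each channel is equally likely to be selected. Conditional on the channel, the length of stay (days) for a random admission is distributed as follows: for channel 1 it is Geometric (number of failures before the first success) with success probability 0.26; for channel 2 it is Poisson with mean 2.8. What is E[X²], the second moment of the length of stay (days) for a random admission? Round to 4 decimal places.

For each component E[X²] = Var + (mean)², giving 1: 19.0473; 2: 10.64.
Overall E[X²] = 0.5·19.0473 + 0.5·10.64 = 14.8437.

14.8437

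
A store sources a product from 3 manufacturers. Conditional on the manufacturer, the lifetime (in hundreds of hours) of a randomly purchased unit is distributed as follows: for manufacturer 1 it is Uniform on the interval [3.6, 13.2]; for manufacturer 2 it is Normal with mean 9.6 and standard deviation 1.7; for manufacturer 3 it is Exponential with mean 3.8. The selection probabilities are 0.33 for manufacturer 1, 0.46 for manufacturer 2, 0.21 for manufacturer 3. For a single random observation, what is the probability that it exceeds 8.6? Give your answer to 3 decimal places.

Conditional on each manufacturer, P(X > 8.6): 1: 0.479167; 2: 0.721813; 3: 0.104021.
By total probability, P(X > 8.6) = 0.33·0.479167 + 0.46·0.721813 + 0.21·0.104021 = 0.512003.

0.512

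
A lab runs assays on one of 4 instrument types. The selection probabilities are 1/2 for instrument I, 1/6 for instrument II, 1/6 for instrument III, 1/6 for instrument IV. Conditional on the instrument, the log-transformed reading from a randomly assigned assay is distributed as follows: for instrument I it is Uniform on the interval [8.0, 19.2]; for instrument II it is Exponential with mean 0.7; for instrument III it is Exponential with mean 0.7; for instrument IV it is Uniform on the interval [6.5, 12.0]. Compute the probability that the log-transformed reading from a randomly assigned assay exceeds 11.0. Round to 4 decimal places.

0.3964

Conditional on each instrument, P(X > 11.0): I: 0.732143; II: 1.49752e-07; III: 1.49752e-07; IV: 0.181818.
By total probability, P(X > 11.0) = 0.5·0.732143 + 0.166667·1.49752e-07 + 0.166667·1.49752e-07 + 0.166667·0.181818 = 0.396375.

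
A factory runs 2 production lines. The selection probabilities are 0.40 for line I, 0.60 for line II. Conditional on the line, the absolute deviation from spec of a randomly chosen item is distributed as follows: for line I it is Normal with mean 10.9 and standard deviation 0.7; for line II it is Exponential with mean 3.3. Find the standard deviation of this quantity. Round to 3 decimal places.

4.538

Per component, I: μ=10.9, E[X²]=119.3; II: μ=3.3, E[X²]=21.78.
E[X] = 0.4·10.9 + 0.6·3.3 = 6.34.
E[X²] = 0.4·119.3 + 0.6·21.78 = 60.788.
Var(X) = E[X²] − (E[X])² = 60.788 − 40.1956 = 20.5924.
SD(X) = √20.5924 = 4.53788.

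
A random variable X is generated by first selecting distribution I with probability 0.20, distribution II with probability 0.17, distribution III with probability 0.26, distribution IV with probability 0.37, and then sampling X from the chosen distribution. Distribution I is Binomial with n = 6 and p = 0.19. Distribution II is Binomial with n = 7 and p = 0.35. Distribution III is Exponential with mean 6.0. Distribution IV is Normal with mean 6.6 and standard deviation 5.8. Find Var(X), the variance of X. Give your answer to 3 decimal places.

Per component, I: μ=1.14, E[X²]=2.223; II: μ=2.45, E[X²]=7.595; III: μ=6, E[X²]=72; IV: μ=6.6, E[X²]=77.2.
E[X] = 0.2·1.14 + 0.17·2.45 + 0.26·6 + 0.37·6.6 = 4.6465.
E[X²] = 0.2·2.223 + 0.17·7.595 + 0.26·72 + 0.37·77.2 = 49.0197.
Var(X) = E[X²] − (E[X])² = 49.0197 − 21.59 = 27.4298.

27.430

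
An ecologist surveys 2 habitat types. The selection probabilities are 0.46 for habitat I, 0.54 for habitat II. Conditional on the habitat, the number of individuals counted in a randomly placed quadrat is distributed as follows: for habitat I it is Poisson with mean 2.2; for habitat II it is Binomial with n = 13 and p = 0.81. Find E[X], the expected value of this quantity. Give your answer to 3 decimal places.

Component means — I: 2.2; II: 10.53.
E[X] = 0.46·2.2 + 0.54·10.53 = 6.6982.

6.698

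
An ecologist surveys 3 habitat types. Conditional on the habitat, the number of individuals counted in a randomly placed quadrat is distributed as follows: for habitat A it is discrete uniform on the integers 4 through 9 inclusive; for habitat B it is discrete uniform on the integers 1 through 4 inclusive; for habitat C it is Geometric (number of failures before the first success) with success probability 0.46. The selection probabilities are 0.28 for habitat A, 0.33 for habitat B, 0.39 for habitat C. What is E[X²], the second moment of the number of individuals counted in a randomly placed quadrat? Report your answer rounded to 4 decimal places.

For each component E[X²] = Var + (mean)², giving A: 45.1667; B: 7.5; C: 3.93006.
Overall E[X²] = 0.28·45.1667 + 0.33·7.5 + 0.39·3.93006 = 16.6544.

16.6544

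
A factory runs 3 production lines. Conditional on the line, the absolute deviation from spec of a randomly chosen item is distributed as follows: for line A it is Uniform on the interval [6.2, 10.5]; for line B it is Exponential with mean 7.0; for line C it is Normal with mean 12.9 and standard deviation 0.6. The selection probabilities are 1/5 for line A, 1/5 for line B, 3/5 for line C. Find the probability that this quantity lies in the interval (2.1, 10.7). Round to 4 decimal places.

0.3049

Conditional on each line, P(2.1 < X < 10.7): A: 1; B: 0.523973; C: 0.000122866.
By total probability, P(2.1 < X < 10.7) = 0.2·1 + 0.2·0.523973 + 0.6·0.000122866 = 0.304868.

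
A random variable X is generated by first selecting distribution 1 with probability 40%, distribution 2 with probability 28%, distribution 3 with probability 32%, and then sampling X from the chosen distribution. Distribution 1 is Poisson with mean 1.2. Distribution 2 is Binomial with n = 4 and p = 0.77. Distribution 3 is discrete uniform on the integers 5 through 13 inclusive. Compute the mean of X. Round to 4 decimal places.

4.2224

Component means — 1: 1.2; 2: 3.08; 3: 9.
E[X] = 0.4·1.2 + 0.28·3.08 + 0.32·9 = 4.2224.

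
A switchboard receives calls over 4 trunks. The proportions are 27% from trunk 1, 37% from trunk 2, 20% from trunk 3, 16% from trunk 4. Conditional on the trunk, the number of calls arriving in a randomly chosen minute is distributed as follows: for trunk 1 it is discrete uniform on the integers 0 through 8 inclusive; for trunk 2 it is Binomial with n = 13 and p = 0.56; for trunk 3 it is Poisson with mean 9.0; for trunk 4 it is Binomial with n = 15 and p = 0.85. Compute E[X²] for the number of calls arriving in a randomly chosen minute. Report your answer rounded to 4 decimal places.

71.2306

For each component E[X²] = Var + (mean)², giving 1: 22.6667; 2: 56.2016; 3: 90; 4: 164.475.
Overall E[X²] = 0.27·22.6667 + 0.37·56.2016 + 0.2·90 + 0.16·164.475 = 71.2306.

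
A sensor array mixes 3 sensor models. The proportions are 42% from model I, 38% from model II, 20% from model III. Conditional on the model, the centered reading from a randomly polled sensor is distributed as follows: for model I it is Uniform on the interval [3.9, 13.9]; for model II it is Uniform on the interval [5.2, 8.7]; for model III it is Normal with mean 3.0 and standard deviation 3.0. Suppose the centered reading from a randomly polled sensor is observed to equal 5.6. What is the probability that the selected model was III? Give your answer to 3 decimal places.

0.108

Likelihoods f(5.6 | ·): I: 0.1; II: 0.285714; III: 0.0913455.
Posterior ∝ prior × likelihood. Numerator for III: 0.2·0.0913455 = 0.0182691.
Normalizing constant: 0.42·0.1 + 0.38·0.285714 + 0.2·0.0913455 = 0.168841.
P(III | observation) = 0.0182691 / 0.168841 = 0.108203.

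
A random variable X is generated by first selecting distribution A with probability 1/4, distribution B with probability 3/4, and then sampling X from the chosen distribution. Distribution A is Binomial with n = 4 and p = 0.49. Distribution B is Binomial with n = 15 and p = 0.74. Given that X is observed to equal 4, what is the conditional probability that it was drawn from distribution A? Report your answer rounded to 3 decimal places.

Likelihoods P(X=4 | ·): A: 0.057648; B: 0.000150233.
Posterior ∝ prior × likelihood. Numerator for A: 0.25·0.057648 = 0.014412.
Normalizing constant: 0.25·0.057648 + 0.75·0.000150233 = 0.0145247.
P(A | observation) = 0.014412 / 0.0145247 = 0.992243.

0.992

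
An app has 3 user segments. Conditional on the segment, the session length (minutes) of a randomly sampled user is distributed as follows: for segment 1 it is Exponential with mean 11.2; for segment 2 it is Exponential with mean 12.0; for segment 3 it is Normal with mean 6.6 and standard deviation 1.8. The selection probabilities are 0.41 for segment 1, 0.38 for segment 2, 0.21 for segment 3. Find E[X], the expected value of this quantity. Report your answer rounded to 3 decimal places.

10.538

Component means — 1: 11.2; 2: 12; 3: 6.6.
E[X] = 0.41·11.2 + 0.38·12 + 0.21·6.6 = 10.538.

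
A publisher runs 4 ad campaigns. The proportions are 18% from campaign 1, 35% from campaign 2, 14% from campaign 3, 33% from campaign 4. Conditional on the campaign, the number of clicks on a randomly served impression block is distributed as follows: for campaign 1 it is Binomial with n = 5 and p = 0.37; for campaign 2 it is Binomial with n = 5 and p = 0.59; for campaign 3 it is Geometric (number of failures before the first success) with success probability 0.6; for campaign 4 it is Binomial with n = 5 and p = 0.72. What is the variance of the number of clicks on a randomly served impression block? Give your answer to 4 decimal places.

2.1165

Per component, 1: μ=1.85, E[X²]=4.588; 2: μ=2.95, E[X²]=9.912; 3: μ=0.666667, E[X²]=1.55556; 4: μ=3.6, E[X²]=13.968.
E[X] = 0.18·1.85 + 0.35·2.95 + 0.14·0.666667 + 0.33·3.6 = 2.64683.
E[X²] = 0.18·4.588 + 0.35·9.912 + 0.14·1.55556 + 0.33·13.968 = 9.12226.
Var(X) = E[X²] − (E[X])² = 9.12226 − 7.00573 = 2.11653.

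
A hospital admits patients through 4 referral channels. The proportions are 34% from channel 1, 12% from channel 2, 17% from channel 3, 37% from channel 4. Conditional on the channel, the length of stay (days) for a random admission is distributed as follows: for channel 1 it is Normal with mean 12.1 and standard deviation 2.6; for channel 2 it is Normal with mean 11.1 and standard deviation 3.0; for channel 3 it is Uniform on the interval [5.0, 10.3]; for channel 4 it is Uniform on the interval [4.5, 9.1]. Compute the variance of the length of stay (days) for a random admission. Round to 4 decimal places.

10.2571

Per component, 1: μ=12.1, E[X²]=153.17; 2: μ=11.1, E[X²]=132.21; 3: μ=7.65, E[X²]=60.8633; 4: μ=6.8, E[X²]=48.0033.
E[X] = 0.34·12.1 + 0.12·11.1 + 0.17·7.65 + 0.37·6.8 = 9.2625.
E[X²] = 0.34·153.17 + 0.12·132.21 + 0.17·60.8633 + 0.37·48.0033 = 96.051.
Var(X) = E[X²] − (E[X])² = 96.051 − 85.7939 = 10.2571.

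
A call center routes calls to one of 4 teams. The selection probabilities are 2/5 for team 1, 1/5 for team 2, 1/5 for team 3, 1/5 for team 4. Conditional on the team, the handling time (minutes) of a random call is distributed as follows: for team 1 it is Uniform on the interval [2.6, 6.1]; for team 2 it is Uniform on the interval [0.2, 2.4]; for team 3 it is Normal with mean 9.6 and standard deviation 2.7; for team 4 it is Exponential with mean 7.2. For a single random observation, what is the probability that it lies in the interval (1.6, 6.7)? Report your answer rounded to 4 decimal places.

Conditional on each team, P(1.6 < X < 6.7): 1: 1; 2: 0.363636; 3: 0.139871; 4: 0.406403.
By total probability, P(1.6 < X < 6.7) = 0.4·1 + 0.2·0.363636 + 0.2·0.139871 + 0.2·0.406403 = 0.581982.

0.5820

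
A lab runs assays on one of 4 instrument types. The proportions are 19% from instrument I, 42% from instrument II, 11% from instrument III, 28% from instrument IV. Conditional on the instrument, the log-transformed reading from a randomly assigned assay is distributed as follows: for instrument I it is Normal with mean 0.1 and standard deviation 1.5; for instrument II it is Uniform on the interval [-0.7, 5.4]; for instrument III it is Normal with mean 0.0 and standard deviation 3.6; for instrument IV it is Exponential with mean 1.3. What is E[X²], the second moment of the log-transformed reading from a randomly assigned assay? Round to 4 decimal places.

For each component E[X²] = Var + (mean)², giving I: 2.26; II: 8.62333; III: 12.96; IV: 3.38.
Overall E[X²] = 0.19·2.26 + 0.42·8.62333 + 0.11·12.96 + 0.28·3.38 = 6.4232.

6.4232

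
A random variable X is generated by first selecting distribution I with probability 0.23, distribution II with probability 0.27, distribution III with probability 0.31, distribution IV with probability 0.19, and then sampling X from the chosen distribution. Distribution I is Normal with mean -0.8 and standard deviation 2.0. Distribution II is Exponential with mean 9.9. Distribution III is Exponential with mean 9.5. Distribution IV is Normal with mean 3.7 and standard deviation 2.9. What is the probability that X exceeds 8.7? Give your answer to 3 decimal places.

0.244

Conditional on each component, P(X > 8.7): I: 1.01708e-06; II: 0.415286; III: 0.400201; IV: 0.0423415.
By total probability, P(X > 8.7) = 0.23·1.01708e-06 + 0.27·0.415286 + 0.31·0.400201 + 0.19·0.0423415 = 0.244235.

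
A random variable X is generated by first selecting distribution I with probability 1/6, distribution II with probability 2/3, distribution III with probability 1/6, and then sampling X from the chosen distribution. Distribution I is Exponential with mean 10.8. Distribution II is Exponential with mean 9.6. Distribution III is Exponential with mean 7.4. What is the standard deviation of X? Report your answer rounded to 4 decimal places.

Per component, I: μ=10.8, E[X²]=233.28; II: μ=9.6, E[X²]=184.32; III: μ=7.4, E[X²]=109.52.
E[X] = 0.166667·10.8 + 0.666667·9.6 + 0.166667·7.4 = 9.43333.
E[X²] = 0.166667·233.28 + 0.666667·184.32 + 0.166667·109.52 = 180.013.
Var(X) = E[X²] − (E[X])² = 180.013 − 88.9878 = 91.0256.
SD(X) = √91.0256 = 9.54073.

9.5407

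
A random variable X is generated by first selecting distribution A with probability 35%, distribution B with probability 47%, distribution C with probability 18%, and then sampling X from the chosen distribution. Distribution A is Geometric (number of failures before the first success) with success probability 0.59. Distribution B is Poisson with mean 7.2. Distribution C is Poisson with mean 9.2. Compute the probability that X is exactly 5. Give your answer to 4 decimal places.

0.0690

Conditional on each component, P(X = 5): A: 0.00683552; B: 0.120382; C: 0.0554943.
By total probability, P(X = 5) = 0.35·0.00683552 + 0.47·0.120382 + 0.18·0.0554943 = 0.0689609.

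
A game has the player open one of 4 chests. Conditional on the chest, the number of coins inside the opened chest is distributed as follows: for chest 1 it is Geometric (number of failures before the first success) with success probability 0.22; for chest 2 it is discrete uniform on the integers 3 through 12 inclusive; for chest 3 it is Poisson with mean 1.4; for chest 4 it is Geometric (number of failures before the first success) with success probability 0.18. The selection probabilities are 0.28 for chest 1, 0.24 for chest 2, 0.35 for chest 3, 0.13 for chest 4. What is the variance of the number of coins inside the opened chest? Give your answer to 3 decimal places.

15.661

Per component, 1: μ=3.54545, E[X²]=28.686; 2: μ=7.5, E[X²]=64.5; 3: μ=1.4, E[X²]=3.36; 4: μ=4.55556, E[X²]=46.0617.
E[X] = 0.28·3.54545 + 0.24·7.5 + 0.35·1.4 + 0.13·4.55556 = 3.87495.
E[X²] = 0.28·28.686 + 0.24·64.5 + 0.35·3.36 + 0.13·46.0617 = 30.6761.
Var(X) = E[X²] − (E[X])² = 30.6761 − 15.0152 = 15.6609.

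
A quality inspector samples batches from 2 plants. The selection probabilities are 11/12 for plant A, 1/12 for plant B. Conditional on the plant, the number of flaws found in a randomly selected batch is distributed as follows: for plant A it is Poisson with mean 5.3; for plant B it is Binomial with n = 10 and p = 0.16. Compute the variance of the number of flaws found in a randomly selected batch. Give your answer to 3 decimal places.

Per component, A: μ=5.3, E[X²]=33.39; B: μ=1.6, E[X²]=3.904.
E[X] = 0.916667·5.3 + 0.0833333·1.6 = 4.99167.
E[X²] = 0.916667·33.39 + 0.0833333·3.904 = 30.9328.
Var(X) = E[X²] − (E[X])² = 30.9328 − 24.9167 = 6.0161.

6.016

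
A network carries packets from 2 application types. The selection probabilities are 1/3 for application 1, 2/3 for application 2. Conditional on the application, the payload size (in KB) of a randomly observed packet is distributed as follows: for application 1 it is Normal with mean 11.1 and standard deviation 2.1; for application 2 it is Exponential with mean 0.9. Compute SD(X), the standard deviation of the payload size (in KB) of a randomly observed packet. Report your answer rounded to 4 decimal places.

Per component, 1: μ=11.1, E[X²]=127.62; 2: μ=0.9, E[X²]=1.62.
E[X] = 0.333333·11.1 + 0.666667·0.9 = 4.3.
E[X²] = 0.333333·127.62 + 0.666667·1.62 = 43.62.
Var(X) = E[X²] − (E[X])² = 43.62 − 18.49 = 25.13.
SD(X) = √25.13 = 5.01298.

5.0130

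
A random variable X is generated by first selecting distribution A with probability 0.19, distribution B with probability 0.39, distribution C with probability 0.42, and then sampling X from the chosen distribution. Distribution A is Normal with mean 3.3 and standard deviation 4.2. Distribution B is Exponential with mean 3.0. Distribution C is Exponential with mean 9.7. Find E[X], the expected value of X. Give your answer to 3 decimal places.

5.871

Component means — A: 3.3; B: 3; C: 9.7.
E[X] = 0.19·3.3 + 0.39·3 + 0.42·9.7 = 5.871.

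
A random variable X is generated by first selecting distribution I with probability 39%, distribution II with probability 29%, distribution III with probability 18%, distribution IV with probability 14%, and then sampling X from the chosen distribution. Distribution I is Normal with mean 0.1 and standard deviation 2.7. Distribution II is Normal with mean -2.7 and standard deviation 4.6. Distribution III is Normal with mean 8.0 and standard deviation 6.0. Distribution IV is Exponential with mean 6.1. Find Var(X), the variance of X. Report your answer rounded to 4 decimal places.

37.1138

Per component, I: μ=0.1, E[X²]=7.3; II: μ=-2.7, E[X²]=28.45; III: μ=8, E[X²]=100; IV: μ=6.1, E[X²]=74.42.
E[X] = 0.39·0.1 + 0.29·-2.7 + 0.18·8 + 0.14·6.1 = 1.55.
E[X²] = 0.39·7.3 + 0.29·28.45 + 0.18·100 + 0.14·74.42 = 39.5163.
Var(X) = E[X²] − (E[X])² = 39.5163 − 2.4025 = 37.1138.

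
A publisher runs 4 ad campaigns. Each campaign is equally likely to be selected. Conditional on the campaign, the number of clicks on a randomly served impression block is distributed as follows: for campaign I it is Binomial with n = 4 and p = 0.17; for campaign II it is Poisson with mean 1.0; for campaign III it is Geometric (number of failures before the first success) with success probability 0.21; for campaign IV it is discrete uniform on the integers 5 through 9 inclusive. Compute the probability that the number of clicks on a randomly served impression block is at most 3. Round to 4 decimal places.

0.6477

Conditional on each campaign, P(X ≤ 3): I: 0.999165; II: 0.981012; III: 0.610499; IV: 0.
By total probability, P(X ≤ 3) = 0.25·0.999165 + 0.25·0.981012 + 0.25·0.610499 + 0.25·0 = 0.647669.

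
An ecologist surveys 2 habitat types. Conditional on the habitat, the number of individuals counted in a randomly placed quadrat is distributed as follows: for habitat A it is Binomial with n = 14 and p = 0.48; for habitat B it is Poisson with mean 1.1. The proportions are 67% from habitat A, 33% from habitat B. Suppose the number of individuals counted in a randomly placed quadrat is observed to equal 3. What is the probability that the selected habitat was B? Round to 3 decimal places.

0.546

Likelihoods P(X=3 | ·): A: 0.0302595; B: 0.0738419.
Posterior ∝ prior × likelihood. Numerator for B: 0.33·0.0738419 = 0.0243678.
Normalizing constant: 0.67·0.0302595 + 0.33·0.0738419 = 0.0446417.
P(B | observation) = 0.0243678 / 0.0446417 = 0.545854.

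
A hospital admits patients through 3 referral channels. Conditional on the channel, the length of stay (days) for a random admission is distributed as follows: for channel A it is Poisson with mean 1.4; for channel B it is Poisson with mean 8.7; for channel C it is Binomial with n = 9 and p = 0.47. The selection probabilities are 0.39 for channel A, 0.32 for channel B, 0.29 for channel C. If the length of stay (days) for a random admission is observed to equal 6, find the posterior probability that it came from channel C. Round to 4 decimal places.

Likelihoods P(X=6 | ·): A: 0.00257883; B: 0.100328; C: 0.134801.
Posterior ∝ prior × likelihood. Numerator for C: 0.29·0.134801 = 0.0390924.
Normalizing constant: 0.39·0.00257883 + 0.32·0.100328 + 0.29·0.134801 = 0.072203.
P(C | observation) = 0.0390924 / 0.072203 = 0.541423.

0.5414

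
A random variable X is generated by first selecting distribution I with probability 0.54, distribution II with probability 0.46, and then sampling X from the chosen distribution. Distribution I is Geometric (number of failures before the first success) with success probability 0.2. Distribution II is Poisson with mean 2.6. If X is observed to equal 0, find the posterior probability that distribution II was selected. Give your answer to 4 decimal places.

Likelihoods P(X=0 | ·): I: 0.2; II: 0.0742736.
Posterior ∝ prior × likelihood. Numerator for II: 0.46·0.0742736 = 0.0341658.
Normalizing constant: 0.54·0.2 + 0.46·0.0742736 = 0.142166.
P(II | observation) = 0.0341658 / 0.142166 = 0.240324.

0.2403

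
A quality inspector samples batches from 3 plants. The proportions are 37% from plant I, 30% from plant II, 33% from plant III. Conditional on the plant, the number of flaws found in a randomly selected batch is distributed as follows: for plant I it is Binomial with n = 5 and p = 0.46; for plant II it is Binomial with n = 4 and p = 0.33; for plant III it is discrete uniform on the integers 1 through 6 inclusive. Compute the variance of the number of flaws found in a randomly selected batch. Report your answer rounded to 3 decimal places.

Per component, I: μ=2.3, E[X²]=6.532; II: μ=1.32, E[X²]=2.6268; III: μ=3.5, E[X²]=15.1667.
E[X] = 0.37·2.3 + 0.3·1.32 + 0.33·3.5 = 2.402.
E[X²] = 0.37·6.532 + 0.3·2.6268 + 0.33·15.1667 = 8.20988.
Var(X) = E[X²] − (E[X])² = 8.20988 − 5.7696 = 2.44028.

2.440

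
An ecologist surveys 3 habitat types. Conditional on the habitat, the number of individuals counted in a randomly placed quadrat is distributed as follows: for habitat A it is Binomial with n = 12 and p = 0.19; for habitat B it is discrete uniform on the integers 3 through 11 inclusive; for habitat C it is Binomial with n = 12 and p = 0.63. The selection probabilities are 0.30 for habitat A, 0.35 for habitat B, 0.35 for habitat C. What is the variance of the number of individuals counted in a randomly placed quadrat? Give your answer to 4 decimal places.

9.1713

Per component, A: μ=2.28, E[X²]=7.0452; B: μ=7, E[X²]=55.6667; C: μ=7.56, E[X²]=59.9508.
E[X] = 0.3·2.28 + 0.35·7 + 0.35·7.56 = 5.78.
E[X²] = 0.3·7.0452 + 0.35·55.6667 + 0.35·59.9508 = 42.5797.
Var(X) = E[X²] − (E[X])² = 42.5797 − 33.4084 = 9.17127.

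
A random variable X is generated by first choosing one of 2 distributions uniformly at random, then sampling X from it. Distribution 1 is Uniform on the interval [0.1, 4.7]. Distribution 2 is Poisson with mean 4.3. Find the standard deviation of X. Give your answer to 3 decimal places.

Per component, 1: μ=2.4, E[X²]=7.52333; 2: μ=4.3, E[X²]=22.79.
E[X] = 0.5·2.4 + 0.5·4.3 = 3.35.
E[X²] = 0.5·7.52333 + 0.5·22.79 = 15.1567.
Var(X) = E[X²] − (E[X])² = 15.1567 − 11.2225 = 3.93417.
SD(X) = √3.93417 = 1.98347.

1.983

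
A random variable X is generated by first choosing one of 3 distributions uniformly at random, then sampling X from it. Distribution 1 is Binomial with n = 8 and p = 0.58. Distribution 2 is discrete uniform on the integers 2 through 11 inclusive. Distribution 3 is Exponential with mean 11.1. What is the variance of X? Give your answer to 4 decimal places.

Per component, 1: μ=4.64, E[X²]=23.4784; 2: μ=6.5, E[X²]=50.5; 3: μ=11.1, E[X²]=246.42.
E[X] = 0.333333·4.64 + 0.333333·6.5 + 0.333333·11.1 = 7.41333.
E[X²] = 0.333333·23.4784 + 0.333333·50.5 + 0.333333·246.42 = 106.799.
Var(X) = E[X²] − (E[X])² = 106.799 − 54.9575 = 51.842.

51.8420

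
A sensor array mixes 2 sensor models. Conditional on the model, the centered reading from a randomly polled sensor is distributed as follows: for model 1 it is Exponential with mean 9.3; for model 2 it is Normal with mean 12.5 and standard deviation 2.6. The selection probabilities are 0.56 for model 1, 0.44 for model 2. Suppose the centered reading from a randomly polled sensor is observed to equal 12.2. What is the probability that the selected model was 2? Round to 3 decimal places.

0.805

Likelihoods f(12.2 | ·): 1: 0.0289599; 2: 0.152421.
Posterior ∝ prior × likelihood. Numerator for 2: 0.44·0.152421 = 0.0670654.
Normalizing constant: 0.56·0.0289599 + 0.44·0.152421 = 0.0832829.
P(2 | observation) = 0.0670654 / 0.0832829 = 0.805272.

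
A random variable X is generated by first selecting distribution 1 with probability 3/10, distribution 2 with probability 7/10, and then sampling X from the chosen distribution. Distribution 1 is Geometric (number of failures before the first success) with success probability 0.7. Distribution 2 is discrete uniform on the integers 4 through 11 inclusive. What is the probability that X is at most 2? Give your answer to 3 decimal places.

0.292

Conditional on each component, P(X ≤ 2): 1: 0.973; 2: 0.
By total probability, P(X ≤ 2) = 0.3·0.973 + 0.7·0 = 0.2919.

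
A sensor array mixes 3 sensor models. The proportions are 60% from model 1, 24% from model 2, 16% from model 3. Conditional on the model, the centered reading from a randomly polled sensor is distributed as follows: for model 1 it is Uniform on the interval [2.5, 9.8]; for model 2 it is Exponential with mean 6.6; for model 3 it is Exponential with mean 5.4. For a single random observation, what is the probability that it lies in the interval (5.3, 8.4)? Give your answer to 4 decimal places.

Conditional on each model, P(5.3 < X < 8.4): 1: 0.424658; 2: 0.167903; 3: 0.163683.
By total probability, P(5.3 < X < 8.4) = 0.6·0.424658 + 0.24·0.167903 + 0.16·0.163683 = 0.321281.

0.3213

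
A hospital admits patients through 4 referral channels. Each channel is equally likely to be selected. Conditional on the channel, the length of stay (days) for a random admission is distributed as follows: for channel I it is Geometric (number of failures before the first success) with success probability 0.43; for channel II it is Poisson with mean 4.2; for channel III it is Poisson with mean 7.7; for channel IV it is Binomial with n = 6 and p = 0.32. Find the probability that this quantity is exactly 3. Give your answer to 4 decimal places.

0.1263

Conditional on each channel, P(X = 3): I: 0.079633; II: 0.185165; III: 0.0344551; IV: 0.206066.
By total probability, P(X = 3) = 0.25·0.079633 + 0.25·0.185165 + 0.25·0.0344551 + 0.25·0.206066 = 0.12633.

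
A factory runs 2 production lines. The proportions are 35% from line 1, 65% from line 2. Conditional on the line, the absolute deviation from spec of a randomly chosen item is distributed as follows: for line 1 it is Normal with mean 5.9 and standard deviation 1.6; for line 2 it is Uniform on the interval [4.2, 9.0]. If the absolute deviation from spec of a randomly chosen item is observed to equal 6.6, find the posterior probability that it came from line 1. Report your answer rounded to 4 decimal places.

Likelihoods f(6.6 | ·): 1: 0.226583; 2: 0.208333.
Posterior ∝ prior × likelihood. Numerator for 1: 0.35·0.226583 = 0.0793039.
Normalizing constant: 0.35·0.226583 + 0.65·0.208333 = 0.214721.
P(1 | observation) = 0.0793039 / 0.214721 = 0.369336.

0.3693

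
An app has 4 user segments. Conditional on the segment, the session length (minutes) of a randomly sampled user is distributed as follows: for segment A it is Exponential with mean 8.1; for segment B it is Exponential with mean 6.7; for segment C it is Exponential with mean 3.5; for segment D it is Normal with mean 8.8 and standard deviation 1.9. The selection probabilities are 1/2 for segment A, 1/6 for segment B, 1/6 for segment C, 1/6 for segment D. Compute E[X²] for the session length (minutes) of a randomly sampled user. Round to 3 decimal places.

For each component E[X²] = Var + (mean)², giving A: 131.22; B: 89.78; C: 24.5; D: 81.05.
Overall E[X²] = 0.5·131.22 + 0.166667·89.78 + 0.166667·24.5 + 0.166667·81.05 = 98.165.

98.165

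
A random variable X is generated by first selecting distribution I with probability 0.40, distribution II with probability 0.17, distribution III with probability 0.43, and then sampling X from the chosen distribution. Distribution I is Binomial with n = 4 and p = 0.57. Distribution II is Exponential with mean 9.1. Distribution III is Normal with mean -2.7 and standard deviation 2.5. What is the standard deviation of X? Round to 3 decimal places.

Per component, I: μ=2.28, E[X²]=6.1788; II: μ=9.1, E[X²]=165.62; III: μ=-2.7, E[X²]=13.54.
E[X] = 0.4·2.28 + 0.17·9.1 + 0.43·-2.7 = 1.298.
E[X²] = 0.4·6.1788 + 0.17·165.62 + 0.43·13.54 = 36.4491.
Var(X) = E[X²] − (E[X])² = 36.4491 − 1.6848 = 34.7643.
SD(X) = √34.7643 = 5.89613.

5.896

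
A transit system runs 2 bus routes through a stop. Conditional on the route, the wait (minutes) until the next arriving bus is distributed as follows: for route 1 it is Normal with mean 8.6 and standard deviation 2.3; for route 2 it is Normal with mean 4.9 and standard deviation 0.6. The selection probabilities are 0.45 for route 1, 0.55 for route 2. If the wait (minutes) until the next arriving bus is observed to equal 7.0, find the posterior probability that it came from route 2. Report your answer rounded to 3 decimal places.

0.013

Likelihoods f(7.0 | ·): 1: 0.136175; 2: 0.00145447.
Posterior ∝ prior × likelihood. Numerator for 2: 0.55·0.00145447 = 0.000799959.
Normalizing constant: 0.45·0.136175 + 0.55·0.00145447 = 0.0620788.
P(2 | observation) = 0.000799959 / 0.0620788 = 0.0128862.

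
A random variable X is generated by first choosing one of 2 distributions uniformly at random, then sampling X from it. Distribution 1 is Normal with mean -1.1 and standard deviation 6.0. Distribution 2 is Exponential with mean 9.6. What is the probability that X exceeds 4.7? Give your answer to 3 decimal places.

0.390

Conditional on each component, P(X > 4.7): 1: 0.166855; 2: 0.612882.
By total probability, P(X > 4.7) = 0.5·0.166855 + 0.5·0.612882 = 0.389869.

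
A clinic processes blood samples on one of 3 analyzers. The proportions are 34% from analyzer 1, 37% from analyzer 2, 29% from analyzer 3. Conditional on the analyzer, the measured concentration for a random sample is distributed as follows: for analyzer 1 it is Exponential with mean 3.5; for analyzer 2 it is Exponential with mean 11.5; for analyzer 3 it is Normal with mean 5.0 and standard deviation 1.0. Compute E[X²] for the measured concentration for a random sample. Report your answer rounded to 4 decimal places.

113.7350

For each component E[X²] = Var + (mean)², giving 1: 24.5; 2: 264.5; 3: 26.
Overall E[X²] = 0.34·24.5 + 0.37·264.5 + 0.29·26 = 113.735.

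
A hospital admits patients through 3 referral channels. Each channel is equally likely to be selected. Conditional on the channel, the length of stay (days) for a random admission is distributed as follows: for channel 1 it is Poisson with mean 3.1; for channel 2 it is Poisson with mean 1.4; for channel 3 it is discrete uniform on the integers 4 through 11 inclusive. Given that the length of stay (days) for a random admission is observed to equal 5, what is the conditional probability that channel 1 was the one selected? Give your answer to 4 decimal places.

0.4413

Likelihoods P(X=5 | ·): 1: 0.107477; 2: 0.0110521; 3: 0.125.
Posterior ∝ prior × likelihood. Numerator for 1: 0.333333·0.107477 = 0.0358256.
Normalizing constant: 0.333333·0.107477 + 0.333333·0.0110521 + 0.333333·0.125 = 0.0811763.
P(1 | observation) = 0.0358256 / 0.0811763 = 0.44133.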